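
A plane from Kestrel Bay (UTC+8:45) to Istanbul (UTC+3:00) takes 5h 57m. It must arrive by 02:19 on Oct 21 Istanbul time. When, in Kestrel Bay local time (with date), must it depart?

Target arrival in UTC: 02:19 − 3:00 = 23:19 on Oct 20.
Subtract 5 hours and 57 minutes → departure 17:22 UTC on Oct 20.
Kestrel Bay is UTC+8:45: 17:22 + 8:45 = 02:07 on Oct 21.

02:07 on October 21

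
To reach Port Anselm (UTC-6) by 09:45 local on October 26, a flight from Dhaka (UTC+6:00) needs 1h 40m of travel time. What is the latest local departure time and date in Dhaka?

Target arrival in UTC: 09:45 + 6:00 = 15:45 on Oct 26.
Subtract 1 hour 40 minutes → departure 14:05 UTC on Oct 26.
Dhaka is UTC+6:00: 14:05 + 6:00 = 20:05 on Oct 26.

20:05 on October 26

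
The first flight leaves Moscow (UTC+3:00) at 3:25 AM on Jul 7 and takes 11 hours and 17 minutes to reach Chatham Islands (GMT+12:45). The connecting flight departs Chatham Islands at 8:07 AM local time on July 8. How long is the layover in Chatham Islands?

Convert departure to UTC: 3:25 AM − 3:00 = 12:25 AM UTC on Jul 7.
Add 11 hours and 17 minutes flight time → 11:42 AM UTC.
Chatham Islands is UTC+12:45, so local arrival = 11:42 AM + 12:45 = 12:27 AM on Jul 8.
Layover = 8:07 AM − 12:27 AM = 7 hours 40 minutes.

7 hours 40 minutes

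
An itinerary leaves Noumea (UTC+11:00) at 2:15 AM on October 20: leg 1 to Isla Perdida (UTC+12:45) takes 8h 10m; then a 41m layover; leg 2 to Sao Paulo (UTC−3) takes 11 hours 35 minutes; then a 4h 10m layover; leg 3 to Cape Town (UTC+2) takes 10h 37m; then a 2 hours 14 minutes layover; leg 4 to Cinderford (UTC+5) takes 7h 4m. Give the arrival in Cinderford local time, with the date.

Convert departure to UTC: 2:15 AM − 11:00 = 3:15 PM UTC on Oct 19.
Add 8 hours and 10 minutes leg 1 → 11:25 PM UTC.
Add 41 minutes layover in Isla Perdida → 12:06 AM UTC (Oct 20).
Add 11 hours and 35 minutes leg 2 → 11:41 AM UTC.
Add 4 hours and 10 minutes layover in Sao Paulo → 3:51 PM UTC.
Add 10 hours 37 minutes leg 3 → 2:28 AM UTC (Oct 21).
Add 2 hours and 14 minutes layover in Cape Town → 4:42 AM UTC.
Add 7 hours and 4 minutes leg 4 → 11:46 AM UTC.
Cinderford is UTC+5:00, so local arrival = 11:46 AM + 5:00 = 4:46 PM on Oct 21.

4:46 PM on October 21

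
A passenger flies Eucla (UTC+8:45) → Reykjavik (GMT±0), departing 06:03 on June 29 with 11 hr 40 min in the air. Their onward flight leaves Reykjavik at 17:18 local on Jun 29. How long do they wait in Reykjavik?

Convert departure to UTC: 06:03 − 8:45 = 21:18 UTC on Jun 28.
Add 11 hours 40 minutes flight time → 08:58 UTC (Jun 29).
Reykjavik is UTC+0, so local arrival is the same: 08:58 on Jun 29.
Layover = 17:18 − 08:58 = 8 hours 20 minutes.

8 hours 20 minutes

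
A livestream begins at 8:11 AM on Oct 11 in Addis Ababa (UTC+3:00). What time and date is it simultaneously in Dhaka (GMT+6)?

In UTC: 8:11 AM − 3:00 = 5:11 AM on Oct 11.
Dhaka is UTC+6:00: 5:11 AM + 6:00 = 11:11 AM on Oct 11.

11:11 AM on October 11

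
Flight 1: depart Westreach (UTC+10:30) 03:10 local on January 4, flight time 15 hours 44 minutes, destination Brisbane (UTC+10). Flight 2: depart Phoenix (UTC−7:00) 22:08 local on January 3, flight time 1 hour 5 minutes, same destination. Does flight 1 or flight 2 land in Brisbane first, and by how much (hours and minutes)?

Flight 1 in UTC: 03:10 − 10:30 = 16:40 on Jan 3.
+15 hours 44 minutes → arrive 08:24 UTC on Jan 4.
Flight 2 in UTC: 22:08 + 7:00 = 05:08 on Jan 4.
+1 hour and 5 minutes → arrive 06:13 UTC on Jan 4.
Flight 2 lands earlier by 2 hours 11 minutes.

the second, by 2 hours 11 minutes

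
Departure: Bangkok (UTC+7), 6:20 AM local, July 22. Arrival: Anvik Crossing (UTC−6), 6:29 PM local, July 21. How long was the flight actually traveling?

Anvik Crossing is 13:00 behind Bangkok.
Clock-face elapsed time (ignoring zones) is −11 hours 51 minutes.
Actual elapsed = −11 hours 51 minutes + 13:00 = 1 hour 9 minutes.

1 hour 9 minutes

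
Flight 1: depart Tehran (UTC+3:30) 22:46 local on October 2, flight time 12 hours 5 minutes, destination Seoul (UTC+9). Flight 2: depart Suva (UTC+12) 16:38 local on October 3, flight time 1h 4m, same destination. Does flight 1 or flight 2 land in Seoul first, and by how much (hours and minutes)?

Flight 1 in UTC: 22:46 − 3:30 = 19:16 on Oct 2.
+12 hours 5 minutes → arrive 07:21 UTC on Oct 3.
Flight 2 in UTC: 16:38 − 12:00 = 04:38 on Oct 3.
+1 hour and 4 minutes → arrive 05:42 UTC on Oct 3.
Flight 2 lands earlier by 1 hour 39 minutes.

the second, by 1 hour 39 minutes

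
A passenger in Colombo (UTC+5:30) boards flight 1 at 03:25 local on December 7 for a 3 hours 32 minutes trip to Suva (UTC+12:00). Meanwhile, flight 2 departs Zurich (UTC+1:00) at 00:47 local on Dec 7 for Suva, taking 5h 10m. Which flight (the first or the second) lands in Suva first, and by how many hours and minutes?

the first, by 3 hours 30 minutes

Flight 1 in UTC: 03:25 − 5:30 = 21:55 on Dec 6.
+3 hours 32 minutes → arrive 01:27 UTC on Dec 7.
Flight 2 in UTC: 00:47 − 1:00 = 23:47 on Dec 6.
+5 hours and 10 minutes → arrive 04:57 UTC on Dec 7.
Flight 1 lands earlier by 3 hours 30 minutes.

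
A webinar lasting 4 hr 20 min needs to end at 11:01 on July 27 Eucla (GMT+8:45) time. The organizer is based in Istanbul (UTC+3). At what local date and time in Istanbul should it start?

Target end time in UTC: 11:01 − 8:45 = 02:16 on Jul 27.
Subtract 4 hours 20 minutes → start 21:56 UTC on Jul 26.
Istanbul is UTC+3:00: 21:56 + 3:00 = 00:56 on Jul 27.

00:56 on July 27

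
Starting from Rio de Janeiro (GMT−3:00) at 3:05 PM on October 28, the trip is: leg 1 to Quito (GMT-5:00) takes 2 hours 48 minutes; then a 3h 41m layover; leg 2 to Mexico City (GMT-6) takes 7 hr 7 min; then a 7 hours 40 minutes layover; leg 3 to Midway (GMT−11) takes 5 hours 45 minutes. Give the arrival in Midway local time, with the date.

Convert departure to UTC: 3:05 PM + 3:00 = 6:05 PM UTC on Oct 28.
Add 2 hours 48 minutes leg 1 → 8:53 PM UTC.
Add 3 hours and 41 minutes layover in Quito → 12:34 AM UTC (Oct 29).
Add 7 hours 7 minutes leg 2 → 7:41 AM UTC.
Add 7 hours 40 minutes layover in Mexico City → 3:21 PM UTC.
Add 5 hours and 45 minutes leg 3 → 9:06 PM UTC.
Midway is UTC−11:00, so local arrival = 9:06 PM − 11:00 = 10:06 AM on Oct 29.

10:06 AM on October 29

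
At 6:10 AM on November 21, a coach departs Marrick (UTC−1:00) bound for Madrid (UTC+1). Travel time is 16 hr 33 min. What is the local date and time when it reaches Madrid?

Convert departure to UTC: 6:10 AM + 1:00 = 7:10 AM UTC on Nov 21.
Add 16 hours 33 minutes travel time → 11:43 PM UTC.
Madrid is UTC+1:00, so local arrival = 11:43 PM + 1:00 = 12:43 AM on Nov 22.

12:43 AM on Nov 22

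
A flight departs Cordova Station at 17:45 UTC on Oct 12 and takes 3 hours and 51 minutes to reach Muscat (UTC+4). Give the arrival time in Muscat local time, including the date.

01:36 on Oct 13

Departure is given in UTC: 17:45 on Oct 12.
Add 3 hours and 51 minutes → 21:36 UTC.
Muscat is UTC+4:00: 21:36 + 4:00 = 01:36 on Oct 13.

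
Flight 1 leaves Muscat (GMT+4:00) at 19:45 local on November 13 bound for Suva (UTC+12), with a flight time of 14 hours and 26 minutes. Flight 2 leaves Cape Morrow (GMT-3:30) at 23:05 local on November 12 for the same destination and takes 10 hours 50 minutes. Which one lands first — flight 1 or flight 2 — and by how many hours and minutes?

Flight 1 in UTC: 19:45 − 4:00 = 15:45 on Nov 13.
+14 hours and 26 minutes → arrive 06:11 UTC on Nov 14.
Flight 2 in UTC: 23:05 + 3:30 = 02:35 on Nov 13.
+10 hours and 50 minutes → arrive 13:25 UTC on Nov 13.
Flight 2 lands earlier by 16 hours 46 minutes.

the second, by 16 hours 46 minutes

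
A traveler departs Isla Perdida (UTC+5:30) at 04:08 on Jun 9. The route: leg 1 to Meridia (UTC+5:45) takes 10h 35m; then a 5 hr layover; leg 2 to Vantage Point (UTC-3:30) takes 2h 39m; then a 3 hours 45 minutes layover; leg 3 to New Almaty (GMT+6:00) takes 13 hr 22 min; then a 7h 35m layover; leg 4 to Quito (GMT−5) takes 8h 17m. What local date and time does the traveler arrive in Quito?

20:51 on June 10

Convert departure to UTC: 04:08 − 5:30 = 22:38 UTC on Jun 8.
Add 10 hours and 35 minutes leg 1 → 09:13 UTC (Jun 9).
Add 5 hours layover in Meridia → 14:13 UTC.
Add 2 hours 39 minutes leg 2 → 16:52 UTC.
Add 3 hours 45 minutes layover in Vantage Point → 20:37 UTC.
Add 13 hours and 22 minutes leg 3 → 09:59 UTC (Jun 10).
Add 7 hours 35 minutes layover in New Almaty → 17:34 UTC.
Add 8 hours and 17 minutes leg 4 → 01:51 UTC (Jun 11).
Quito is UTC−5:00, so local arrival = 01:51 − 5:00 = 20:51 on Jun 10.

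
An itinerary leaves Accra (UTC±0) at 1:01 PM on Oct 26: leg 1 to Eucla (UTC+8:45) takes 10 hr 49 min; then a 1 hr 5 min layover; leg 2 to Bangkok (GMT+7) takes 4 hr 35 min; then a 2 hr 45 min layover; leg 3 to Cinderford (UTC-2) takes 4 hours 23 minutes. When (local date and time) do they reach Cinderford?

Accra is at UTC+0, so departure is already 1:01 PM UTC on Oct 26.
Add 10 hours 49 minutes leg 1 → 11:50 PM UTC.
Add 1 hour and 5 minutes layover in Eucla → 12:55 AM UTC (Oct 27).
Add 4 hours 35 minutes leg 2 → 5:30 AM UTC.
Add 2 hours and 45 minutes layover in Bangkok → 8:15 AM UTC.
Add 4 hours 23 minutes leg 3 → 12:38 PM UTC.
Cinderford is UTC−2:00, so local arrival = 12:38 PM − 2:00 = 10:38 AM on Oct 27.

10:38 AM on October 27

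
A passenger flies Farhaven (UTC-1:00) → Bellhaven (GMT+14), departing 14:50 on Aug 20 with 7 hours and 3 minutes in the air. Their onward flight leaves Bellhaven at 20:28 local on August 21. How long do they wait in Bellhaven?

7 hours 35 minutes

Convert departure to UTC: 14:50 + 1:00 = 15:50 UTC on Aug 20.
Add 7 hours 3 minutes flight time → 22:53 UTC.
Bellhaven is UTC+14:00, so local arrival = 22:53 + 14:00 = 12:53 on Aug 21.
Layover = 20:28 − 12:53 = 7 hours 35 minutes.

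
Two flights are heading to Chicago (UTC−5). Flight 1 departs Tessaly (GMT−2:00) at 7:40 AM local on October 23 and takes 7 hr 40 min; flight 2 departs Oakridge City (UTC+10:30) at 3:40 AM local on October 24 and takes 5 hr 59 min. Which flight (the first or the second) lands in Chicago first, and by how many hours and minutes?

the first, by 5 hours 49 minutes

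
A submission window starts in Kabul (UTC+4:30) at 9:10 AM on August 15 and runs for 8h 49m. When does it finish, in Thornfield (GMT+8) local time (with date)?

Convert start to UTC: 9:10 AM − 4:30 = 4:40 AM UTC on Aug 15.
Add 8 hours 49 minutes duration → 1:29 PM UTC.
Thornfield is UTC+8:00, so local end time = 1:29 PM + 8:00 = 9:29 PM on Aug 15.

9:29 PM on August 15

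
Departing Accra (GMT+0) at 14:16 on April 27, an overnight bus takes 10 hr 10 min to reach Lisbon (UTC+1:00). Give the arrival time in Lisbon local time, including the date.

01:26 on April 28

Accra is at UTC+0, so departure is already 14:16 UTC on Apr 27.
Add 10 hours 10 minutes travel time → 00:26 UTC (Apr 28).
Lisbon is UTC+1:00, so local arrival = 00:26 + 1:00 = 01:26 on Apr 28.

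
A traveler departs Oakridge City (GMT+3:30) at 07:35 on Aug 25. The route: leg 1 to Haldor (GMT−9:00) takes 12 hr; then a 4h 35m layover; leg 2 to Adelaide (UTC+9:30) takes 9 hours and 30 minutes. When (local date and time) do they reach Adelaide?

15:40 on August 26

Convert departure to UTC: 07:35 − 3:30 = 04:05 UTC on Aug 25.
Add 12 hours leg 1 → 16:05 UTC.
Add 4 hours and 35 minutes layover in Haldor → 20:40 UTC.
Add 9 hours and 30 minutes leg 2 → 06:10 UTC (Aug 26).
Adelaide is UTC+9:30, so local arrival = 06:10 + 9:30 = 15:40 on Aug 26.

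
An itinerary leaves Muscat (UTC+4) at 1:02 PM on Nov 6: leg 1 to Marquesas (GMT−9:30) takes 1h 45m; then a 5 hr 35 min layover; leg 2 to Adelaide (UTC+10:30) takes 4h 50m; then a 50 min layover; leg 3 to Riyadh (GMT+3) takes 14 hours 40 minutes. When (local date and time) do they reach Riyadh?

3:42 PM on November 7

Convert departure to UTC: 1:02 PM − 4:00 = 9:02 AM UTC on Nov 6.
Add 1 hour and 45 minutes leg 1 → 10:47 AM UTC.
Add 5 hours and 35 minutes layover in Marquesas → 4:22 PM UTC.
Add 4 hours and 50 minutes leg 2 → 9:12 PM UTC.
Add 50 minutes layover in Adelaide → 10:02 PM UTC.
Add 14 hours and 40 minutes leg 3 → 12:42 PM UTC (Nov 7).
Riyadh is UTC+3:00, so local arrival = 12:42 PM + 3:00 = 3:42 PM on Nov 7.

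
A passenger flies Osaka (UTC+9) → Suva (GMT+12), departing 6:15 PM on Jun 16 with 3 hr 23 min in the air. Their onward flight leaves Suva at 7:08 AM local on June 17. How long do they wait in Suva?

6 hours 30 minutes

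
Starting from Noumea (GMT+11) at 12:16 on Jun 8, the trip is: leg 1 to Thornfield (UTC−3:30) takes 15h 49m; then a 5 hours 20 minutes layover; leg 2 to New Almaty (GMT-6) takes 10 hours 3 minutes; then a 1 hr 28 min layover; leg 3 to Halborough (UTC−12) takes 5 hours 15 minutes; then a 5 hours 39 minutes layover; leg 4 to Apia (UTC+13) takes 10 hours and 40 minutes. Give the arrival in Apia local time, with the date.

Convert departure to UTC: 12:16 − 11:00 = 01:16 UTC on Jun 8.
Add 15 hours 49 minutes leg 1 → 17:05 UTC.
Add 5 hours 20 minutes layover in Thornfield → 22:25 UTC.
Add 10 hours and 3 minutes leg 2 → 08:28 UTC (Jun 9).
Add 1 hour and 28 minutes layover in New Almaty → 09:56 UTC.
Add 5 hours 15 minutes leg 3 → 15:11 UTC.
Add 5 hours 39 minutes layover in Halborough → 20:50 UTC.
Add 10 hours 40 minutes leg 4 → 07:30 UTC (Jun 10).
Apia is UTC+13:00, so local arrival = 07:30 + 13:00 = 20:30 on Jun 10.

20:30 on June 10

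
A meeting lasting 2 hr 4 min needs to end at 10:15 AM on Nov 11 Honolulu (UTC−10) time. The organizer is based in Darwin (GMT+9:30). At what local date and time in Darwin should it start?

3:41 AM on Nov 12

Target end time in UTC: 10:15 AM + 10:00 = 8:15 PM on Nov 11.
Subtract 2 hours 4 minutes → start 6:11 PM UTC on Nov 11.
Darwin is UTC+9:30: 6:11 PM + 9:30 = 3:41 AM on Nov 12.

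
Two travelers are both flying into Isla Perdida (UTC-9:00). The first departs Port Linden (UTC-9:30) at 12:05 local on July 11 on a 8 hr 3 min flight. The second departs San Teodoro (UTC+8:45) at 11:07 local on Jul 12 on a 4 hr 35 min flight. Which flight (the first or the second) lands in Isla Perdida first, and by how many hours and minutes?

the first, by 1 hour 19 minutes

Flight 1 in UTC: 12:05 + 9:30 = 21:35 on Jul 11.
+8 hours 3 minutes → arrive 05:38 UTC on Jul 12.
Flight 2 in UTC: 11:07 − 8:45 = 02:22 on Jul 12.
+4 hours 35 minutes → arrive 06:57 UTC on Jul 12.
Flight 1 lands earlier by 1 hour 19 minutes.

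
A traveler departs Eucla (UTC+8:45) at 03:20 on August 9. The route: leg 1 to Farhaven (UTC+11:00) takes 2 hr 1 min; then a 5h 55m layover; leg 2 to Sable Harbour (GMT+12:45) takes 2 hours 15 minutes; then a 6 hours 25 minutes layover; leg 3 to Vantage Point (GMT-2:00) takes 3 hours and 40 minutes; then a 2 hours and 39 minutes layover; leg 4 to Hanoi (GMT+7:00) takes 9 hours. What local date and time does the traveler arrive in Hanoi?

09:30 on August 10

Convert departure to UTC: 03:20 − 8:45 = 18:35 UTC on Aug 8.
Add 2 hours 1 minute leg 1 → 20:36 UTC.
Add 5 hours and 55 minutes layover in Farhaven → 02:31 UTC (Aug 9).
Add 2 hours 15 minutes leg 2 → 04:46 UTC.
Add 6 hours 25 minutes layover in Sable Harbour → 11:11 UTC.
Add 3 hours and 40 minutes leg 3 → 14:51 UTC.
Add 2 hours and 39 minutes layover in Vantage Point → 17:30 UTC.
Add 9 hours leg 4 → 02:30 UTC (Aug 10).
Hanoi is UTC+7:00, so local arrival = 02:30 + 7:00 = 09:30 on Aug 10.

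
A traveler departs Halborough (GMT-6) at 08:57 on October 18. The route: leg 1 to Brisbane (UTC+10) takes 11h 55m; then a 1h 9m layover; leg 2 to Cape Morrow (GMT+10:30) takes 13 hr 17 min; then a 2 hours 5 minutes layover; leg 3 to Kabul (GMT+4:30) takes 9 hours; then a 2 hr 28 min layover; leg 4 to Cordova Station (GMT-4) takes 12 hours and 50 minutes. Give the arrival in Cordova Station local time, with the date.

Convert departure to UTC: 08:57 + 6:00 = 14:57 UTC on Oct 18.
Add 11 hours 55 minutes leg 1 → 02:52 UTC (Oct 19).
Add 1 hour and 9 minutes layover in Brisbane → 04:01 UTC.
Add 13 hours and 17 minutes leg 2 → 17:18 UTC.
Add 2 hours 5 minutes layover in Cape Morrow → 19:23 UTC.
Add 9 hours leg 3 → 04:23 UTC (Oct 20).
Add 2 hours 28 minutes layover in Kabul → 06:51 UTC.
Add 12 hours and 50 minutes leg 4 → 19:41 UTC.
Cordova Station is UTC−4:00, so local arrival = 19:41 − 4:00 = 15:41 on Oct 20.

15:41 on October 20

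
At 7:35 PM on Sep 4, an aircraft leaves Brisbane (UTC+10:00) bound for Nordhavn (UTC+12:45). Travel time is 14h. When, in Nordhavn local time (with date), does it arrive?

12:20 PM on Sep 5

Convert departure to UTC: 7:35 PM − 10:00 = 9:35 AM UTC on Sep 4.
Add 14 hours travel time → 11:35 PM UTC.
Nordhavn is UTC+12:45, so local arrival = 11:35 PM + 12:45 = 12:20 PM on Sep 5.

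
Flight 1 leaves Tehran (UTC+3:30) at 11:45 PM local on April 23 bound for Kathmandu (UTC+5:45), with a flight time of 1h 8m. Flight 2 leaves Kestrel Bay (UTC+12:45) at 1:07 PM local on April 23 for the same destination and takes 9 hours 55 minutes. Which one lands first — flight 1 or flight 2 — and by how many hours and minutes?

Flight 1 in UTC: 11:45 PM − 3:30 = 8:15 PM on Apr 23.
+1 hour 8 minutes → arrive 9:23 PM UTC on Apr 23.
Flight 2 in UTC: 1:07 PM − 12:45 = 12:22 AM on Apr 23.
+9 hours 55 minutes → arrive 10:17 AM UTC on Apr 23.
Flight 2 lands earlier by 11 hours 6 minutes.

the second, by 11 hours 6 minutes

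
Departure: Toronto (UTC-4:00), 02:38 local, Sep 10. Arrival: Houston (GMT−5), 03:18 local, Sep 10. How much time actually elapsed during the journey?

Departure in UTC: 02:38 + 4:00 = 06:38 on Sep 10.
Arrival in UTC: 03:18 + 5:00 = 08:18 on Sep 10.
Elapsed = 08:18 − 06:38 = 1 hour 40 minutes.

1 hour 40 minutes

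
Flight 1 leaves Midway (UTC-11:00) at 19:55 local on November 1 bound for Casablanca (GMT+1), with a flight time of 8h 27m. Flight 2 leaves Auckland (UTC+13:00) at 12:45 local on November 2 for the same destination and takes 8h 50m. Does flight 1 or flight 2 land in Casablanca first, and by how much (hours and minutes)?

the second, by 6 hours 47 minutes

Flight 1 in UTC: 19:55 + 11:00 = 06:55 on Nov 2.
+8 hours and 27 minutes → arrive 15:22 UTC on Nov 2.
Flight 2 in UTC: 12:45 − 13:00 = 23:45 on Nov 1.
+8 hours and 50 minutes → arrive 08:35 UTC on Nov 2.
Flight 2 lands earlier by 6 hours 47 minutes.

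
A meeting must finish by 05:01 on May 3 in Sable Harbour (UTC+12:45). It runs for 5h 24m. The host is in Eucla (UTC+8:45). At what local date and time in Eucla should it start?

Target end time in UTC: 05:01 − 12:45 = 16:16 on May 2.
Subtract 5 hours and 24 minutes → start 10:52 UTC on May 2.
Eucla is UTC+8:45: 10:52 + 8:45 = 19:37 on May 2.

19:37 on May 2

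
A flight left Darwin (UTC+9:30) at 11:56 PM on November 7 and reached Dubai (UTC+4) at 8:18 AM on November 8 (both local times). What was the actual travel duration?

Departure in UTC: 11:56 PM − 9:30 = 2:26 PM on Nov 7.
Arrival in UTC: 8:18 AM − 4:00 = 4:18 AM on Nov 8.
Elapsed = 4:18 AM − 2:26 PM (+1 day) = 13 hours 52 minutes.

13 hours 52 minutes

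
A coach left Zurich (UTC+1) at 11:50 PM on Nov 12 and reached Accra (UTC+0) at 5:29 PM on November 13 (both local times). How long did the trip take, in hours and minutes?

18 hours 39 minutes

Accra is 1:00 behind Zurich.
Clock-face elapsed time (ignoring zones) is 17 hours 39 minutes.
Actual elapsed = 17 hours 39 minutes + 1:00 = 18 hours 39 minutes.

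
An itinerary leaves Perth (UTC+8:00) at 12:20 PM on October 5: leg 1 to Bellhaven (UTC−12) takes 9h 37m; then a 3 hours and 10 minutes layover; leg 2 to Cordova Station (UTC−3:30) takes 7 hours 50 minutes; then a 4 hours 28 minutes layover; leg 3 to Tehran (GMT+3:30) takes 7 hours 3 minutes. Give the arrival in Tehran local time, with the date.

Convert departure to UTC: 12:20 PM − 8:00 = 4:20 AM UTC on Oct 5.
Add 9 hours and 37 minutes leg 1 → 1:57 PM UTC.
Add 3 hours and 10 minutes layover in Bellhaven → 5:07 PM UTC.
Add 7 hours 50 minutes leg 2 → 12:57 AM UTC (Oct 6).
Add 4 hours 28 minutes layover in Cordova Station → 5:25 AM UTC.
Add 7 hours 3 minutes leg 3 → 12:28 PM UTC.
Tehran is UTC+3:30, so local arrival = 12:28 PM + 3:30 = 3:58 PM on Oct 6.

3:58 PM on Oct 6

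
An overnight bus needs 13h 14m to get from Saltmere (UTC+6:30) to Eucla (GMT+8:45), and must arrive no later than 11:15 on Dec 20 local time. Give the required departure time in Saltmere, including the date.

19:46 on December 19

Target arrival in UTC: 11:15 − 8:45 = 02:30 on Dec 20.
Subtract 13 hours and 14 minutes → departure 13:16 UTC on Dec 19.
Saltmere is UTC+6:30: 13:16 + 6:30 = 19:46 on Dec 19.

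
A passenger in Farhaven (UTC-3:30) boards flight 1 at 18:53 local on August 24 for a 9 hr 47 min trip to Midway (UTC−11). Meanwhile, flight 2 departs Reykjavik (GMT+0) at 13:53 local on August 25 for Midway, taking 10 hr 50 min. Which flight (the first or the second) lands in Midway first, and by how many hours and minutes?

the first, by 16 hours 33 minutes

Flight 1 in UTC: 18:53 + 3:30 = 22:23 on Aug 24.
+9 hours 47 minutes → arrive 08:10 UTC on Aug 25.
Flight 2 departs at 13:53 UTC (Aug 25).
+10 hours 50 minutes → arrive 00:43 UTC on Aug 26.
Flight 1 lands earlier by 16 hours 33 minutes.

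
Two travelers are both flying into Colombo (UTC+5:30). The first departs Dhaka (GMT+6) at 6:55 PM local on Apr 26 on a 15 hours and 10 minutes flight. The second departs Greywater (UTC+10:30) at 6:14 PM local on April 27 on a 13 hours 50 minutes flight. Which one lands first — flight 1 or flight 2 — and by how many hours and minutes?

Flight 1 in UTC: 6:55 PM − 6:00 = 12:55 PM on Apr 26.
+15 hours 10 minutes → arrive 4:05 AM UTC on Apr 27.
Flight 2 in UTC: 6:14 PM − 10:30 = 7:44 AM on Apr 27.
+13 hours and 50 minutes → arrive 9:34 PM UTC on Apr 27.
Flight 1 lands earlier by 17 hours 29 minutes.

the first, by 17 hours 29 minutes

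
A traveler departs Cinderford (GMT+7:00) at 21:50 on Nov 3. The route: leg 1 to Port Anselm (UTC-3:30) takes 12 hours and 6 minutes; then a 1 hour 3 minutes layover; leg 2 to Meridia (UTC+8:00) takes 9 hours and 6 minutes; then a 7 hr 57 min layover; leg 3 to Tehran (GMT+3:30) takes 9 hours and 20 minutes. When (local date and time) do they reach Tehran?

Convert departure to UTC: 21:50 − 7:00 = 14:50 UTC on Nov 3.
Add 12 hours 6 minutes leg 1 → 02:56 UTC (Nov 4).
Add 1 hour and 3 minutes layover in Port Anselm → 03:59 UTC.
Add 9 hours and 6 minutes leg 2 → 13:05 UTC.
Add 7 hours 57 minutes layover in Meridia → 21:02 UTC.
Add 9 hours 20 minutes leg 3 → 06:22 UTC (Nov 5).
Tehran is UTC+3:30, so local arrival = 06:22 + 3:30 = 09:52 on Nov 5.

09:52 on November 5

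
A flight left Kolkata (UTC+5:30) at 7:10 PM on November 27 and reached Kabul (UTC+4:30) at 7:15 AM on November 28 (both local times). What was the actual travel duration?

Departure in UTC: 7:10 PM − 5:30 = 1:40 PM on Nov 27.
Arrival in UTC: 7:15 AM − 4:30 = 2:45 AM on Nov 28.
Elapsed = 2:45 AM − 1:40 PM (+1 day) = 13 hours 5 minutes.

13 hours 5 minutes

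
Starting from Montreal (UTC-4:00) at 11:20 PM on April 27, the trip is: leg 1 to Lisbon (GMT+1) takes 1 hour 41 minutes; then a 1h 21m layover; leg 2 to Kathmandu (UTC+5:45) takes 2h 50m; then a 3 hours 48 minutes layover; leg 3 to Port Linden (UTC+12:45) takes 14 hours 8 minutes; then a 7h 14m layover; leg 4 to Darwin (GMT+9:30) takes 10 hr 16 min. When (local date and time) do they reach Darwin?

Convert departure to UTC: 11:20 PM + 4:00 = 3:20 AM UTC on Apr 28.
Add 1 hour and 41 minutes leg 1 → 5:01 AM UTC.
Add 1 hour and 21 minutes layover in Lisbon → 6:22 AM UTC.
Add 2 hours and 50 minutes leg 2 → 9:12 AM UTC.
Add 3 hours and 48 minutes layover in Kathmandu → 1:00 PM UTC.
Add 14 hours and 8 minutes leg 3 → 3:08 AM UTC (Apr 29).
Add 7 hours 14 minutes layover in Port Linden → 10:22 AM UTC.
Add 10 hours and 16 minutes leg 4 → 8:38 PM UTC.
Darwin is UTC+9:30, so local arrival = 8:38 PM + 9:30 = 6:08 AM on Apr 30.

6:08 AM on April 30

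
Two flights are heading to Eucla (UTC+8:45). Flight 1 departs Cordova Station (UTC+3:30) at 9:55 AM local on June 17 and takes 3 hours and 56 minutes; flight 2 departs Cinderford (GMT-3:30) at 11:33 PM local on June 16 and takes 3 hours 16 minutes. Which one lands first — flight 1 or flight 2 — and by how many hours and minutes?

the second, by 4 hours 2 minutes

Flight 1 in UTC: 9:55 AM − 3:30 = 6:25 AM on Jun 17.
+3 hours and 56 minutes → arrive 10:21 AM UTC on Jun 17.
Flight 2 in UTC: 11:33 PM + 3:30 = 3:03 AM on Jun 17.
+3 hours and 16 minutes → arrive 6:19 AM UTC on Jun 17.
Flight 2 lands earlier by 4 hours 2 minutes.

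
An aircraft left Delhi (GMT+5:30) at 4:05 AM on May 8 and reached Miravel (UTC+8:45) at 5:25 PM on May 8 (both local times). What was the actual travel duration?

Miravel is 3:15 ahead of Delhi.
Clock-face elapsed time (ignoring zones) is 13 hours 20 minutes.
Actual elapsed = 13 hours 20 minutes − 3:15 = 10 hours 5 minutes.

10 hours 5 minutes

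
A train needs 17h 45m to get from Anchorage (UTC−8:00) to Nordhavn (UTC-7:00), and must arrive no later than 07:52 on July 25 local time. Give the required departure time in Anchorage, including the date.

13:07 on Jul 24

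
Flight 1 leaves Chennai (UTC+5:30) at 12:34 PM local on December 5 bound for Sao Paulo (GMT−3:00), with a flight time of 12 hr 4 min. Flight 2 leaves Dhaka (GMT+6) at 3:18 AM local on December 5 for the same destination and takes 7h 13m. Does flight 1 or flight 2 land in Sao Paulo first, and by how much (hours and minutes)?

Flight 1 in UTC: 12:34 PM − 5:30 = 7:04 AM on Dec 5.
+12 hours and 4 minutes → arrive 7:08 PM UTC on Dec 5.
Flight 2 in UTC: 3:18 AM − 6:00 = 9:18 PM on Dec 4.
+7 hours 13 minutes → arrive 4:31 AM UTC on Dec 5.
Flight 2 lands earlier by 14 hours 37 minutes.

the second, by 14 hours 37 minutes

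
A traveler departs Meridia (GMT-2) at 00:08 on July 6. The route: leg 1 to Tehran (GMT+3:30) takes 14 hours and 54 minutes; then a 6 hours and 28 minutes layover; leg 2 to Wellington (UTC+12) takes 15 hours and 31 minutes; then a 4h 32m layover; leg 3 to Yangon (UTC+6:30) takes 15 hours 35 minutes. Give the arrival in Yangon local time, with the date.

Convert departure to UTC: 00:08 + 2:00 = 02:08 UTC on Jul 6.
Add 14 hours 54 minutes leg 1 → 17:02 UTC.
Add 6 hours 28 minutes layover in Tehran → 23:30 UTC.
Add 15 hours 31 minutes leg 2 → 15:01 UTC (Jul 7).
Add 4 hours 32 minutes layover in Wellington → 19:33 UTC.
Add 15 hours and 35 minutes leg 3 → 11:08 UTC (Jul 8).
Yangon is UTC+6:30, so local arrival = 11:08 + 6:30 = 17:38 on Jul 8.

17:38 on Jul 8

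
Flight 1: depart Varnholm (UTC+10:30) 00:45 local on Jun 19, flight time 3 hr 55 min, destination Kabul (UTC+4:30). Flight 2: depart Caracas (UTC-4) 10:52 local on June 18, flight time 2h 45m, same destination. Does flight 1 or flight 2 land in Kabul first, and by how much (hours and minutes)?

the second, by 33 minutes

Flight 1 in UTC: 00:45 − 10:30 = 14:15 on Jun 18.
+3 hours 55 minutes → arrive 18:10 UTC on Jun 18.
Flight 2 in UTC: 10:52 + 4:00 = 14:52 on Jun 18.
+2 hours 45 minutes → arrive 17:37 UTC on Jun 18.
Flight 2 lands earlier by 33 minutes.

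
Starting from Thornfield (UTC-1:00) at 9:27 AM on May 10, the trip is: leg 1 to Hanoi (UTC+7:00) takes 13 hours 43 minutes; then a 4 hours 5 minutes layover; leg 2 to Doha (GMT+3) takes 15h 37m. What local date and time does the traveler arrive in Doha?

10:52 PM on May 11

Convert departure to UTC: 9:27 AM + 1:00 = 10:27 AM UTC on May 10.
Add 13 hours 43 minutes leg 1 → 12:10 AM UTC (May 11).
Add 4 hours 5 minutes layover in Hanoi → 4:15 AM UTC.
Add 15 hours and 37 minutes leg 2 → 7:52 PM UTC.
Doha is UTC+3:00, so local arrival = 7:52 PM + 3:00 = 10:52 PM on May 11.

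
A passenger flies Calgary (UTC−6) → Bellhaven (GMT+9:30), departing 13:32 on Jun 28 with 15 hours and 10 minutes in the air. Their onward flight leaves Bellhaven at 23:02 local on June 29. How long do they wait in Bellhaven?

2 hours 50 minutes

Convert departure to UTC: 13:32 + 6:00 = 19:32 UTC on Jun 28.
Add 15 hours and 10 minutes flight time → 10:42 UTC (Jun 29).
Bellhaven is UTC+9:30, so local arrival = 10:42 + 9:30 = 20:12 on Jun 29.
Layover = 23:02 − 20:12 = 2 hours 50 minutes.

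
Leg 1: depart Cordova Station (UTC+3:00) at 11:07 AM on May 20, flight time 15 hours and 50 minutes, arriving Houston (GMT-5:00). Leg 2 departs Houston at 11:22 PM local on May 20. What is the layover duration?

Convert departure to UTC: 11:07 AM − 3:00 = 8:07 AM UTC on May 20.
Add 15 hours 50 minutes flight time → 11:57 PM UTC.
Houston is UTC−5:00, so local arrival = 11:57 PM − 5:00 = 6:57 PM on May 20.
Layover = 11:22 PM − 6:57 PM = 4 hours 25 minutes.

4 hours 25 minutes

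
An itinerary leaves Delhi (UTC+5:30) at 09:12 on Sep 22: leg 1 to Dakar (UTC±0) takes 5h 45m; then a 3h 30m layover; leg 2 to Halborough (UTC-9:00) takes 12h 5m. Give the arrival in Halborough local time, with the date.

16:02 on Sep 22

Convert departure to UTC: 09:12 − 5:30 = 03:42 UTC on Sep 22.
Add 5 hours and 45 minutes leg 1 → 09:27 UTC.
Add 3 hours and 30 minutes layover in Dakar → 12:57 UTC.
Add 12 hours 5 minutes leg 2 → 01:02 UTC (Sep 23).
Halborough is UTC−9:00, so local arrival = 01:02 − 9:00 = 16:02 on Sep 22.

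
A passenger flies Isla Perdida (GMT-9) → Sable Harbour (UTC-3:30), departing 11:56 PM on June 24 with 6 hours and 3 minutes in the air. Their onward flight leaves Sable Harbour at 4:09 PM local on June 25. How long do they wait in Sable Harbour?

Convert departure to UTC: 11:56 PM + 9:00 = 8:56 AM UTC on Jun 25.
Add 6 hours 3 minutes flight time → 2:59 PM UTC.
Sable Harbour is UTC−3:30, so local arrival = 2:59 PM − 3:30 = 11:29 AM on Jun 25.
Layover = 4:09 PM − 11:29 AM = 4 hours 40 minutes.

4 hours 40 minutes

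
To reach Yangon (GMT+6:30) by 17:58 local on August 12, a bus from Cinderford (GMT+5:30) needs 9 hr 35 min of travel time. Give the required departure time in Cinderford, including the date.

07:23 on August 12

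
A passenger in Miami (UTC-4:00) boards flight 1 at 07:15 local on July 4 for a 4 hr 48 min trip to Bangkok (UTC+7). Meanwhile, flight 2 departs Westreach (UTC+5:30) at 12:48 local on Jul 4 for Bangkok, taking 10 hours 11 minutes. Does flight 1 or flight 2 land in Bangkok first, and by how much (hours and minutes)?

the first, by 1 hour 26 minutes

Flight 1 in UTC: 07:15 + 4:00 = 11:15 on Jul 4.
+4 hours 48 minutes → arrive 16:03 UTC on Jul 4.
Flight 2 in UTC: 12:48 − 5:30 = 07:18 on Jul 4.
+10 hours 11 minutes → arrive 17:29 UTC on Jul 4.
Flight 1 lands earlier by 1 hour 26 minutes.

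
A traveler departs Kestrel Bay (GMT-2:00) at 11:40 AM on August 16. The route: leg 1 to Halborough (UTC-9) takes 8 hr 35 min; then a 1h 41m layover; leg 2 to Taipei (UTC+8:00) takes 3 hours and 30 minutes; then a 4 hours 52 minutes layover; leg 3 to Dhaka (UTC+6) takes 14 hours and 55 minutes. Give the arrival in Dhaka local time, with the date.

Convert departure to UTC: 11:40 AM + 2:00 = 1:40 PM UTC on Aug 16.
Add 8 hours and 35 minutes leg 1 → 10:15 PM UTC.
Add 1 hour 41 minutes layover in Halborough → 11:56 PM UTC.
Add 3 hours and 30 minutes leg 2 → 3:26 AM UTC (Aug 17).
Add 4 hours and 52 minutes layover in Taipei → 8:18 AM UTC.
Add 14 hours and 55 minutes leg 3 → 11:13 PM UTC.
Dhaka is UTC+6:00, so local arrival = 11:13 PM + 6:00 = 5:13 AM on Aug 18.

5:13 AM on August 18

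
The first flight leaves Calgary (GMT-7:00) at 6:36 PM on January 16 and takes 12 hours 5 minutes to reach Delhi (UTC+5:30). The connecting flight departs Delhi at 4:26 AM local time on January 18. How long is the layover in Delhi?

Convert departure to UTC: 6:36 PM + 7:00 = 1:36 AM UTC on Jan 17.
Add 12 hours and 5 minutes flight time → 1:41 PM UTC.
Delhi is UTC+5:30, so local arrival = 1:41 PM + 5:30 = 7:11 PM on Jan 17.
Layover = 4:26 AM − 7:11 PM (+1 day) = 9 hours 15 minutes.

9 hours 15 minutes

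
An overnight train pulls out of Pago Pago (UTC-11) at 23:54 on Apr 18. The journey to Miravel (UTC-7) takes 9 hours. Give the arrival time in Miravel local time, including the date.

12:54 on Apr 19

Miravel is 4:00 ahead of Pago Pago.
After 9 hours it is 08:54 (Apr 19) in Pago Pago.
Shift by the zone difference: 08:54 + 4:00 = 12:54 on Apr 19 in Miravel.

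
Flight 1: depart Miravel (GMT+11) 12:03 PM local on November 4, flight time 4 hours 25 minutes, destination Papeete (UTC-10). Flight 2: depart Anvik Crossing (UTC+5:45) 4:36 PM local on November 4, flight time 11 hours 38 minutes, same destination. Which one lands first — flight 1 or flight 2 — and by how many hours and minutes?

the first, by 17 hours 1 minute

Flight 1 in UTC: 12:03 PM − 11:00 = 1:03 AM on Nov 4.
+4 hours 25 minutes → arrive 5:28 AM UTC on Nov 4.
Flight 2 in UTC: 4:36 PM − 5:45 = 10:51 AM on Nov 4.
+11 hours and 38 minutes → arrive 10:29 PM UTC on Nov 4.
Flight 1 lands earlier by 17 hours 1 minute.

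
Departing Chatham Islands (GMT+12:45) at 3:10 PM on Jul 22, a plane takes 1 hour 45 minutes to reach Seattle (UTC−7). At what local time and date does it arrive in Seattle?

Convert departure to UTC: 3:10 PM − 12:45 = 2:25 AM UTC on Jul 22.
Add 1 hour and 45 minutes travel time → 4:10 AM UTC.
Seattle is UTC−7:00, so local arrival = 4:10 AM − 7:00 = 9:10 PM on Jul 21.

9:10 PM on Jul 21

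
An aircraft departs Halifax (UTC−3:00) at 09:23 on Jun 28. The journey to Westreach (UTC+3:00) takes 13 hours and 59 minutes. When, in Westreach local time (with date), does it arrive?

Convert departure to UTC: 09:23 + 3:00 = 12:23 UTC on Jun 28.
Add 13 hours 59 minutes travel time → 02:22 UTC (Jun 29).
Westreach is UTC+3:00, so local arrival = 02:22 + 3:00 = 05:22 on Jun 29.

05:22 on Jun 29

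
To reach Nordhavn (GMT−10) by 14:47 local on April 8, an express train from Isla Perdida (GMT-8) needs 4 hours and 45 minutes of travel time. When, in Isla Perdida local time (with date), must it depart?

12:02 on April 8

Target arrival in UTC: 14:47 + 10:00 = 00:47 on Apr 9.
Subtract 4 hours and 45 minutes → departure 20:02 UTC on Apr 8.
Isla Perdida is UTC−8:00: 20:02 − 8:00 = 12:02 on Apr 8.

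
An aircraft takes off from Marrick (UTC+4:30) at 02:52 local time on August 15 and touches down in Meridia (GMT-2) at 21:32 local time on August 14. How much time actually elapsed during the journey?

Departure in UTC: 02:52 − 4:30 = 22:22 on Aug 14.
Arrival in UTC: 21:32 + 2:00 = 23:32 on Aug 14.
Elapsed = 23:32 − 22:22 = 1 hour 10 minutes.

1 hour 10 minutes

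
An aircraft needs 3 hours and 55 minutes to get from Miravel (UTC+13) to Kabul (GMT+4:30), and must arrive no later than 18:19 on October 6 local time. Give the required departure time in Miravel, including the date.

22:54 on October 6

Target arrival in UTC: 18:19 − 4:30 = 13:49 on Oct 6.
Subtract 3 hours and 55 minutes → departure 09:54 UTC on Oct 6.
Miravel is UTC+13:00: 09:54 + 13:00 = 22:54 on Oct 6.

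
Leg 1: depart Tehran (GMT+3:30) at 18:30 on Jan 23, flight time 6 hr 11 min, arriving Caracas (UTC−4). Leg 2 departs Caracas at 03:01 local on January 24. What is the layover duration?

9 hours 50 minutes

Convert departure to UTC: 18:30 − 3:30 = 15:00 UTC on Jan 23.
Add 6 hours and 11 minutes flight time → 21:11 UTC.
Caracas is UTC−4:00, so local arrival = 21:11 − 4:00 = 17:11 on Jan 23.
Layover = 03:01 − 17:11 (+1 day) = 9 hours 50 minutes.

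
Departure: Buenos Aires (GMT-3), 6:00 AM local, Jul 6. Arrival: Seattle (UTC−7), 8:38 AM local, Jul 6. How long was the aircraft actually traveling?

6 hours 38 minutes

Seattle is 4:00 behind Buenos Aires.
Clock-face elapsed time (ignoring zones) is 2 hours 38 minutes.
Actual elapsed = 2 hours 38 minutes + 4:00 = 6 hours 38 minutes.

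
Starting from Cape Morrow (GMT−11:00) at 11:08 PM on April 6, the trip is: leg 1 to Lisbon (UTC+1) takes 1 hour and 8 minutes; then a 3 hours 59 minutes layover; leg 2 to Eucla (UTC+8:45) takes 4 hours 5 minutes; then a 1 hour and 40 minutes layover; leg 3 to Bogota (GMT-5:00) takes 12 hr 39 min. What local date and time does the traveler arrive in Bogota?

Convert departure to UTC: 11:08 PM + 11:00 = 10:08 AM UTC on Apr 7.
Add 1 hour and 8 minutes leg 1 → 11:16 AM UTC.
Add 3 hours 59 minutes layover in Lisbon → 3:15 PM UTC.
Add 4 hours and 5 minutes leg 2 → 7:20 PM UTC.
Add 1 hour and 40 minutes layover in Eucla → 9:00 PM UTC.
Add 12 hours 39 minutes leg 3 → 9:39 AM UTC (Apr 8).
Bogota is UTC−5:00, so local arrival = 9:39 AM − 5:00 = 4:39 AM on Apr 8.

4:39 AM on April 8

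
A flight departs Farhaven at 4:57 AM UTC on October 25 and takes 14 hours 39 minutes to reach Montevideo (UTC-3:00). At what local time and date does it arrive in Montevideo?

4:36 PM on October 25

Departure is given in UTC: 4:57 AM on Oct 25.
Add 14 hours and 39 minutes → 7:36 PM UTC.
Montevideo is UTC−3:00: 7:36 PM − 3:00 = 4:36 PM on Oct 25.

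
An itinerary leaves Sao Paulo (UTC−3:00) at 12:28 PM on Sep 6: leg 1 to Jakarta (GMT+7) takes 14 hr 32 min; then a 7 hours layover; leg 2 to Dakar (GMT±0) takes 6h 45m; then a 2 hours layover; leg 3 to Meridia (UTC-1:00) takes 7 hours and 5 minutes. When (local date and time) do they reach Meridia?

Convert departure to UTC: 12:28 PM + 3:00 = 3:28 PM UTC on Sep 6.
Add 14 hours and 32 minutes leg 1 → 6:00 AM UTC (Sep 7).
Add 7 hours layover in Jakarta → 1:00 PM UTC.
Add 6 hours 45 minutes leg 2 → 7:45 PM UTC.
Add 2 hours layover in Dakar → 9:45 PM UTC.
Add 7 hours 5 minutes leg 3 → 4:50 AM UTC (Sep 8).
Meridia is UTC−1:00, so local arrival = 4:50 AM − 1:00 = 3:50 AM on Sep 8.

3:50 AM on September 8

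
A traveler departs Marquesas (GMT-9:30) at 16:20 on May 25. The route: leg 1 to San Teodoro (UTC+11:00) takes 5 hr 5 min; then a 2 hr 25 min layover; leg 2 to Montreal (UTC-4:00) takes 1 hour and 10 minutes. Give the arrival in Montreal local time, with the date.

06:30 on May 26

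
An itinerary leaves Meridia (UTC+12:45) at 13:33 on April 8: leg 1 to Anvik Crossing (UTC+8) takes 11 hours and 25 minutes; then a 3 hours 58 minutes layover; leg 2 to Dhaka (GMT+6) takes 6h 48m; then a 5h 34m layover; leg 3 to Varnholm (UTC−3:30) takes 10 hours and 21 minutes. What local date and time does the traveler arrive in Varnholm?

11:24 on Apr 9

Convert departure to UTC: 13:33 − 12:45 = 00:48 UTC on Apr 8.
Add 11 hours and 25 minutes leg 1 → 12:13 UTC.
Add 3 hours and 58 minutes layover in Anvik Crossing → 16:11 UTC.
Add 6 hours and 48 minutes leg 2 → 22:59 UTC.
Add 5 hours 34 minutes layover in Dhaka → 04:33 UTC (Apr 9).
Add 10 hours and 21 minutes leg 3 → 14:54 UTC.
Varnholm is UTC−3:30, so local arrival = 14:54 − 3:30 = 11:24 on Apr 9.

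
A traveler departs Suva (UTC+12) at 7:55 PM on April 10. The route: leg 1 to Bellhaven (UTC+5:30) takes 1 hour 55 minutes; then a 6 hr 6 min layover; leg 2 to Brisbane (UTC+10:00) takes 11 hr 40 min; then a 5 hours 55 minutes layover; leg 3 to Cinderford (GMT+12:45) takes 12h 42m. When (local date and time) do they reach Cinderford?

Convert departure to UTC: 7:55 PM − 12:00 = 7:55 AM UTC on Apr 10.
Add 1 hour and 55 minutes leg 1 → 9:50 AM UTC.
Add 6 hours and 6 minutes layover in Bellhaven → 3:56 PM UTC.
Add 11 hours and 40 minutes leg 2 → 3:36 AM UTC (Apr 11).
Add 5 hours 55 minutes layover in Brisbane → 9:31 AM UTC.
Add 12 hours 42 minutes leg 3 → 10:13 PM UTC.
Cinderford is UTC+12:45, so local arrival = 10:13 PM + 12:45 = 10:58 AM on Apr 12.

10:58 AM on Apr 12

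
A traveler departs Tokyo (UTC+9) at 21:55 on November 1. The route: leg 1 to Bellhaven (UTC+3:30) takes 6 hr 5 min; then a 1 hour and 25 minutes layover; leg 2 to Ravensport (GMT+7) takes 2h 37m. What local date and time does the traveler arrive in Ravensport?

06:02 on November 2

Convert departure to UTC: 21:55 − 9:00 = 12:55 UTC on Nov 1.
Add 6 hours and 5 minutes leg 1 → 19:00 UTC.
Add 1 hour and 25 minutes layover in Bellhaven → 20:25 UTC.
Add 2 hours 37 minutes leg 2 → 23:02 UTC.
Ravensport is UTC+7:00, so local arrival = 23:02 + 7:00 = 06:02 on Nov 2.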